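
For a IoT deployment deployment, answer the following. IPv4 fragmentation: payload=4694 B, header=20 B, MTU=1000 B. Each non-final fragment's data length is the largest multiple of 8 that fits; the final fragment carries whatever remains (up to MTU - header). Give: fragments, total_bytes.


Max data per non-final fragment = floor((MTU - header)/8)*8 = floor((1000 - 20)/8)*8 = floor(980/8)*8 = 976 B
Final fragment needs no 8-byte alignment: it can carry up to MTU - header = 980 B
Non-final fragments needed = ceil((payload - 980) / 976) = ceil(3714/976) = ceil(3.8053) = 4
Number of fragments = 4 + 1 = 5
Fragment sizes (data): 4 * 976 B + 790 B (last, 790 <= 980 OK)
Total bytes sent = payload + n_frags * header = 4694 + 5*20 = 4694 + 100 = 4794 B

5, 4794


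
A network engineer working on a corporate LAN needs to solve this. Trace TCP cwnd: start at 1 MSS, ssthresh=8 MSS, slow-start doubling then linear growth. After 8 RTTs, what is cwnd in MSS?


RTT 0: cwnd = 1 MSS (initial)
RTT 1: cwnd = 2 MSS (slow start, doubled)
RTT 2: cwnd = 4 MSS (slow start, doubled)
RTT 3: cwnd = 8 MSS (slow start, doubled)
RTT 4: cwnd = 9 MSS (congestion avoidance, +1)
RTT 5: cwnd = 10 MSS (congestion avoidance, +1)
RTT 6: cwnd = 11 MSS (congestion avoidance, +1)
RTT 7: cwnd = 12 MSS (congestion avoidance, +1)
RTT 8: cwnd = 13 MSS (congestion avoidance, +1)

13


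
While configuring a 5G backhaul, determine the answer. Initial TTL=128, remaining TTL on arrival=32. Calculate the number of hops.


Given: initial TTL = 128, received TTL = 32
Hops = initial TTL - received TTL
Hops = 128 - 32 = 96

96


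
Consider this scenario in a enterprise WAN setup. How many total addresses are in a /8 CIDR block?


Given: CIDR prefix /8
Host bits = 32 - 8 = 24
Total addresses = 2^24 = 16777216

16777216


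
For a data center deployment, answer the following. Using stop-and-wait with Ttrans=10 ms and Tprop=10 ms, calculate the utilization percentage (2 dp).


Given: Ttrans = 10 ms, Tprop = 10 ms
RTT = 2 * Tprop = 2 * 10 = 20 ms
U = Ttrans / (Ttrans + RTT)
U = 10 / (10 + 20)
U = 10 / 30 = 0.333333
U% = 33.33%

33.33


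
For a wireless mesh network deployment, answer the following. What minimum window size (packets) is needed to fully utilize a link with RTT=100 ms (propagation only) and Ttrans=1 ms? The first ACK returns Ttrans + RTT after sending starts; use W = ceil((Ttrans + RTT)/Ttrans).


Given: Ttrans = 1 ms, RTT = 100 ms (= 2 * Tprop, Tprop = 50 ms)
Time until first ACK returns = Ttrans + RTT = 1 + 100 = 101 ms
Need W * Ttrans >= Ttrans + RTT  ->  W >= (Ttrans + RTT) / Ttrans
(Ttrans + RTT) / Ttrans = 101 / 1 = 101
W_min = ceil(101) = 101

101


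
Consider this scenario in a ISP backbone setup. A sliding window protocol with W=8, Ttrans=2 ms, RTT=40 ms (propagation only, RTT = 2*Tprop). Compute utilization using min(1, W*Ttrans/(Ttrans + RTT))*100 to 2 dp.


Given: W = 8, Ttrans = 2 ms, RTT = 40 ms (= 2 * Tprop, Tprop = 20 ms)
Cycle time = Ttrans + RTT = 2 + 40 = 42 ms (first packet sent until its ACK returns)
W * Ttrans = 8 * 2 = 16 ms of sending per cycle
W * Ttrans / (Ttrans + RTT) = 16 / 42 = 0.380952
U = min(1, 0.380952) = 0.380952
U% = 38.10%

38.10


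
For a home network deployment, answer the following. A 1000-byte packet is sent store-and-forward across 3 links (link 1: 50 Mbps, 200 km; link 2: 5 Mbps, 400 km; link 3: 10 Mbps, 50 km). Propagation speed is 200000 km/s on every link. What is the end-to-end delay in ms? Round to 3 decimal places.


Packet = 1000 bytes = 8000 bits. Store-and-forward: sum (t_trans + t_prop) per link.
Link 1: t_trans = 8000/(50*10^6) s = 0.1600 ms; t_prop = 200/200000 s = 1.0000 ms; subtotal = 1.1600 ms
Link 2: t_trans = 8000/(5*10^6) s = 1.6000 ms; t_prop = 400/200000 s = 2.0000 ms; subtotal = 3.6000 ms
Link 3: t_trans = 8000/(10*10^6) s = 0.8000 ms; t_prop = 50/200000 s = 0.2500 ms; subtotal = 1.0500 ms
End-to-end = 1.1600 + 3.6000 + 1.0500 = 5.8100 ms -> 5.810 ms (3 dp)

5.810


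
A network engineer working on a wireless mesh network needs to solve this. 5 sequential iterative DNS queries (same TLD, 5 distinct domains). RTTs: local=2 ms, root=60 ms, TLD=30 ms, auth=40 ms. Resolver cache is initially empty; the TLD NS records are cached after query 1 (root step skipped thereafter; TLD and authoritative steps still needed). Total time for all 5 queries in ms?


Lookup 1 (cold cache): local + root + TLD + auth = 2 + 60 + 30 + 40 = 132 ms
Lookups 2..5 (TLD NS cached -> skip root; new domain -> still ask TLD and auth): local + TLD + auth = 2 + 30 + 40 = 72 ms each
Remaining 4 lookups: 4 * 72 = 288 ms
Total = 132 + 288 = 420 ms

420


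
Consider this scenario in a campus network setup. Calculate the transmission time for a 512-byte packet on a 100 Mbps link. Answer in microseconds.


Given: packet = 512 bytes, bandwidth = 100 Mbps
Packet in bits = 512 * 8 = 4096 bits
Bandwidth = 100 * 10^6 = 100000000 bps
Time = 4096 / 100000000 seconds
Time in us = 4096 * 10^6 / 100000000 = 40.96

40.96


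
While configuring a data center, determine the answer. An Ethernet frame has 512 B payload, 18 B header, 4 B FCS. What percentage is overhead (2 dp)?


Given: payload = 512 B, header = 18 B, trailer = 4 B
Overhead bytes = header + trailer = 18 + 4 = 22
Total frame = payload + overhead = 512 + 22 = 534
Overhead % = 22 / 534 * 100 = 4.1199% -> 4.12% (2 dp)

4.12


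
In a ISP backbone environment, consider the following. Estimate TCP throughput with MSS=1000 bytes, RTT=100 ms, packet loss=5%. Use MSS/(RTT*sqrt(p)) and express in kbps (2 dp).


Given: MSS = 1000 bytes, RTT = 100 ms, loss = 5%
RTT in seconds = 100 / 1000 = 0.1
Loss rate = 5% = 0.05
sqrt(loss) = sqrt(0.05) = 0.223606797750
Throughput (bytes/s) = 1000 / (0.1 * 0.223606797750) = 44721.3595
Throughput (kbps) = 44721.3595 * 8 / 1000 = 357.770876 -> 357.77 kbps (2 dp)

357.77


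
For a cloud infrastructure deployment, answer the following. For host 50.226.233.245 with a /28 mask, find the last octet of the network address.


Given: IP = 50.226.233.245, prefix = /28
Subnet mask = 255.255.255.240
Last octet of IP: 245
Last octet of mask: 240
Network last octet = 245 AND 240 = 240

240


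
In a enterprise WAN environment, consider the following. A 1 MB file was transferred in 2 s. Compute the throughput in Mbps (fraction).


Given: file = 1 MB, time = 2 s
File in Mb = 1 * 8 = 8 Mb
Throughput = 8 / 2 Mbps
Throughput = 4 Mbps

4


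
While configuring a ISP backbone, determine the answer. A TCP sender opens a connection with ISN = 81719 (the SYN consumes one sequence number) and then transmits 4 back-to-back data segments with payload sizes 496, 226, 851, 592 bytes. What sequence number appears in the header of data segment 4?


The SYN occupies sequence number ISN = 81719, so the first data byte is ISN + 1 = 81720.
SEQ of data segment i = (ISN + 1) + sum of payload sizes of segments 1..i-1.
Segment 1: SEQ = 81720, payload = 496 bytes
Segment 2: SEQ = 82216, payload = 226 bytes
Segment 3: SEQ = 82442, payload = 851 bytes
Segment 4: SEQ = 83293, payload = 592 bytes
SEQ of segment 4 = 81720 + 496 + 226 + 851 = 83293

83293


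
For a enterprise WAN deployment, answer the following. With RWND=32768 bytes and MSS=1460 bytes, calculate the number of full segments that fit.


Given: RWND = 32768 bytes, MSS = 1460 bytes
Full segments = floor(RWND / MSS)
Full segments = floor(32768 / 1460)
Full segments = floor(22.4438) = 22

22


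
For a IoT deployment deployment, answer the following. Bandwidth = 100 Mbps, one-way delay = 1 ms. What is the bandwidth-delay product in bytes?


Given: bandwidth = 100 Mbps, delay = 1 ms
BDP in bits = 100 * 10^6 * 1 / 1000
BDP in bits = 100000
BDP in bytes = 100000 / 8 = 12500

12500


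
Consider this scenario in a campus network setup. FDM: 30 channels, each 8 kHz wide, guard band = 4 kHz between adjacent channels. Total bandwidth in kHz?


Given: 30 channels, 8 kHz each, guard = 4 kHz
Channel bandwidth = 30 * 8 = 240 kHz
Guard bands = 29 gaps * 4 kHz = 116 kHz
Total = 240 + 116 = 356 kHz

356


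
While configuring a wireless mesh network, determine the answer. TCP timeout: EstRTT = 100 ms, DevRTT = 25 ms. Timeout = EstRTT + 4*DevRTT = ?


Given: EstRTT = 100 ms, DevRTT = 25 ms
Timeout = EstRTT + 4 * DevRTT
4 * DevRTT = 4 * 25 = 100
Timeout = 100 + 100 = 200 ms

200


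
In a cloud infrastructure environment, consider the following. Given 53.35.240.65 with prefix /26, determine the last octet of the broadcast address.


Given: IP = 53.35.240.65, prefix = /26
Host bits = 32 - 26 = 6
Network last octet = 65 AND mask = 64
Host part size = 2^6 - 1 = 63
Broadcast last octet = 64 OR 63 = 127

127


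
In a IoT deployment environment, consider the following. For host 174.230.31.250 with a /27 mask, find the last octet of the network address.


Given: IP = 174.230.31.250, prefix = /27
Subnet mask = 255.255.255.224
Last octet of IP: 250
Last octet of mask: 224
Network last octet = 250 AND 224 = 224

224


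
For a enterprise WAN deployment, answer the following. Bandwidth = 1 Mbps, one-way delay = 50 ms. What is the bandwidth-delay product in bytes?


Given: bandwidth = 1 Mbps, delay = 50 ms
BDP in bits = 1 * 10^6 * 50 / 1000
BDP in bits = 50000
BDP in bytes = 50000 / 8 = 6250

6250


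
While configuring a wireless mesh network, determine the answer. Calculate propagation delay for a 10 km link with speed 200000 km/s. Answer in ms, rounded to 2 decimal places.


Given: distance = 10 km, speed = 200000 km/s
Delay = distance / speed = 10 / 200000 seconds
Delay in ms = 10 * 1000 / 200000
Delay = 0.0500 ms
Rounded to 2 dp = 0.05 ms

0.05


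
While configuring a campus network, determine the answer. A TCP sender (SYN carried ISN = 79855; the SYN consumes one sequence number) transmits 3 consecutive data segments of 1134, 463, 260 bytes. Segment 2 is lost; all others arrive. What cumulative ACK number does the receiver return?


SYN uses sequence number 79855; first data byte = ISN + 1 = 79856.
Segment 1: SEQ = 79856, len = 1134 B, covers [79856, 80989]
Segment 2: SEQ = 80990, len = 463 B, covers [80990, 81452] [LOST]
Segment 3: SEQ = 81453, len = 260 B, covers [81453, 81712]
In-order data received: bytes [79856, 80989] (segments 1..1).
Segment 2 missing -> gap begins at byte 80990; later segments buffered out of order.
Cumulative ACK = next expected in-order byte = 79856 + 1134 = 80990

80990


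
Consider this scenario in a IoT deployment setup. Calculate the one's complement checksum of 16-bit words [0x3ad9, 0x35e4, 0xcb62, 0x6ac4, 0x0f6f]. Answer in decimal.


Given words: [0x3ad9, 0x35e4, 0xcb62, 0x6ac4, 0x0f6f]
Step 1: Sum all words
Raw sum = 15065 + 13796 + 52066 + 27332 + 3951 = 112210
Step 2: Fold carry: (46674 + 1) = 46675
One's complement = ~46675 & 0xFFFF = 18860

18860


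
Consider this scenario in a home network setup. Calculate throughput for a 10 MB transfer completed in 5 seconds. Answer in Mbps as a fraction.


Given: file = 10 MB, time = 5 s
File in Mb = 10 * 8 = 80 Mb
Throughput = 80 / 5 Mbps
Throughput = 16 Mbps

16


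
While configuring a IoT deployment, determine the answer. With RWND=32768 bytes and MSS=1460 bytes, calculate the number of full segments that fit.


Given: RWND = 32768 bytes, MSS = 1460 bytes
Full segments = floor(RWND / MSS)
Full segments = floor(32768 / 1460)
Full segments = floor(22.4438) = 22

22


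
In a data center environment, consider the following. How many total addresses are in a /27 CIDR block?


Given: CIDR prefix /27
Host bits = 32 - 27 = 5
Total addresses = 2^5 = 32

32


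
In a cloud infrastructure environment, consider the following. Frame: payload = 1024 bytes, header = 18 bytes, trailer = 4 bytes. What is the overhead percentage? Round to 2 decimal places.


Given: payload = 1024 B, header = 18 B, trailer = 4 B
Overhead bytes = header + trailer = 18 + 4 = 22
Total frame = payload + overhead = 1024 + 22 = 1046
Overhead % = 22 / 1046 * 100 = 2.1033% -> 2.10% (2 dp)

2.10


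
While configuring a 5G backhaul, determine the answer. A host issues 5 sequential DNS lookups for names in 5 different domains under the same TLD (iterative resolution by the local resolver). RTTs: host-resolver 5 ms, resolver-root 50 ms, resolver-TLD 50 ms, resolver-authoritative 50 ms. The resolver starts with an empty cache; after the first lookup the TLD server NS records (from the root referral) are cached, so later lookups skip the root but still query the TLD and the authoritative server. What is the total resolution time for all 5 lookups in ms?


Lookup 1 (cold cache): local + root + TLD + auth = 5 + 50 + 50 + 50 = 155 ms
Lookups 2..5 (TLD NS cached -> skip root; new domain -> still ask TLD and auth): local + TLD + auth = 5 + 50 + 50 = 105 ms each
Remaining 4 lookups: 4 * 105 = 420 ms
Total = 155 + 420 = 575 ms

575


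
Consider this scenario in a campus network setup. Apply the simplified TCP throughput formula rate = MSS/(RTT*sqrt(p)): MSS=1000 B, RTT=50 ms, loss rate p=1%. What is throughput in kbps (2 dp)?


Given: MSS = 1000 bytes, RTT = 50 ms, loss = 1%
RTT in seconds = 50 / 1000 = 0.05
Loss rate = 1% = 0.01
sqrt(loss) = sqrt(0.01) = 0.1
Throughput (bytes/s) = 1000 / (0.05 * 0.1) = 200000.0000
Throughput (kbps) = 200000.0000 * 8 / 1000 = 1600.000000 -> 1600.00 kbps (2 dp)

1600.00


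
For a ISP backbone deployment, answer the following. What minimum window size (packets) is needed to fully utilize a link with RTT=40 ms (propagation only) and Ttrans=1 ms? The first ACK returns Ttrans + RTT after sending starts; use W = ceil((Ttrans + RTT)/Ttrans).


Given: Ttrans = 1 ms, RTT = 40 ms (= 2 * Tprop, Tprop = 20 ms)
Time until first ACK returns = Ttrans + RTT = 1 + 40 = 41 ms
Need W * Ttrans >= Ttrans + RTT  ->  W >= (Ttrans + RTT) / Ttrans
(Ttrans + RTT) / Ttrans = 41 / 1 = 41
W_min = ceil(41) = 41

41


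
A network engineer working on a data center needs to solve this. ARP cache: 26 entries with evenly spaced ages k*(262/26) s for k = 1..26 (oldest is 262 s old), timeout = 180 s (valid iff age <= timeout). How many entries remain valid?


Ages are k * 262/26 s for k = 1..26 (spacing = 10.0769 s).
Entry k is valid iff k * 262/26 <= 180 iff k <= 26 * 180 / 262 = 17.8626
n_valid = floor(17.8626) = 17
(n_stale = 26 - 17 = 9)

17


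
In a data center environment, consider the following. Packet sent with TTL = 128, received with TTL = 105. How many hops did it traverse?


Given: initial TTL = 128, received TTL = 105
Hops = initial TTL - received TTL
Hops = 128 - 105 = 23

23


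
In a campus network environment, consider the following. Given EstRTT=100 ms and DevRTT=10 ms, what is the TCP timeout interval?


Given: EstRTT = 100 ms, DevRTT = 10 ms
Timeout = EstRTT + 4 * DevRTT
4 * DevRTT = 4 * 10 = 40
Timeout = 100 + 40 = 140 ms

140


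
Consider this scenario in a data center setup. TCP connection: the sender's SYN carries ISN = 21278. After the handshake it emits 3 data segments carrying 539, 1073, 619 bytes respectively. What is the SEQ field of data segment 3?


The SYN occupies sequence number ISN = 21278, so the first data byte is ISN + 1 = 21279.
SEQ of data segment i = (ISN + 1) + sum of payload sizes of segments 1..i-1.
Segment 1: SEQ = 21279, payload = 539 bytes
Segment 2: SEQ = 21818, payload = 1073 bytes
Segment 3: SEQ = 22891, payload = 619 bytes
SEQ of segment 3 = 21279 + 539 + 1073 = 22891

22891


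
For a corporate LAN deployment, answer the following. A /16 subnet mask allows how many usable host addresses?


Given: subnet mask /16
Host bits = 32 - 16 = 16
Total addresses = 2^16 = 65536
Usable hosts = 65536 - 2 (network + broadcast) = 65534

65534


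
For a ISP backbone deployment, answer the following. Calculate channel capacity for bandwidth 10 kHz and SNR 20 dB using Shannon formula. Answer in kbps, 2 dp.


Given: B = 10 kHz, SNR = 20 dB
SNR linear = 10^(20/10) = 100
1 + SNR = 101
log2(101) = 6.6582114828
C = 10 * 1000 * 6.6582114828 = 66582.1148 bps
C = 66.582115 kbps -> 66.58 kbps (2 dp)

66.58


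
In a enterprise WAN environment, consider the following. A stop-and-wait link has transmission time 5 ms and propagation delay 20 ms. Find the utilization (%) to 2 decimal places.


Given: Ttrans = 5 ms, Tprop = 20 ms
RTT = 2 * Tprop = 2 * 20 = 40 ms
U = Ttrans / (Ttrans + RTT)
U = 5 / (5 + 40)
U = 5 / 45 = 0.111111
U% = 11.11%

11.11


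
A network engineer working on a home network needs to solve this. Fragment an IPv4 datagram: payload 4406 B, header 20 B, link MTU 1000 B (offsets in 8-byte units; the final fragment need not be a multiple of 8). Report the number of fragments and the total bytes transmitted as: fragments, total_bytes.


Max data per non-final fragment = floor((MTU - header)/8)*8 = floor((1000 - 20)/8)*8 = floor(980/8)*8 = 976 B
Final fragment needs no 8-byte alignment: it can carry up to MTU - header = 980 B
Non-final fragments needed = ceil((payload - 980) / 976) = ceil(3426/976) = ceil(3.5102) = 4
Number of fragments = 4 + 1 = 5
Fragment sizes (data): 4 * 976 B + 502 B (last, 502 <= 980 OK)
Total bytes sent = payload + n_frags * header = 4406 + 5*20 = 4406 + 100 = 4506 B

5, 4506


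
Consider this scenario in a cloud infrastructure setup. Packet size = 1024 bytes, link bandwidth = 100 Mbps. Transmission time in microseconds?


Given: packet = 1024 bytes, bandwidth = 100 Mbps
Packet in bits = 1024 * 8 = 8192 bits
Bandwidth = 100 * 10^6 = 100000000 bps
Time = 8192 / 100000000 seconds
Time in us = 8192 * 10^6 / 100000000 = 81.92

81.92


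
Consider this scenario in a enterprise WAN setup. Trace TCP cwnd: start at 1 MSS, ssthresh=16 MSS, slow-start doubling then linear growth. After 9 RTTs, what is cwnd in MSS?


RTT 0: cwnd = 1 MSS (initial)
RTT 1: cwnd = 2 MSS (slow start, doubled)
RTT 2: cwnd = 4 MSS (slow start, doubled)
RTT 3: cwnd = 8 MSS (slow start, doubled)
RTT 4: cwnd = 16 MSS (slow start, doubled)
RTT 5: cwnd = 17 MSS (congestion avoidance, +1)
RTT 6: cwnd = 18 MSS (congestion avoidance, +1)
RTT 7: cwnd = 19 MSS (congestion avoidance, +1)
RTT 8: cwnd = 20 MSS (congestion avoidance, +1)
RTT 9: cwnd = 21 MSS (congestion avoidance, +1)

21


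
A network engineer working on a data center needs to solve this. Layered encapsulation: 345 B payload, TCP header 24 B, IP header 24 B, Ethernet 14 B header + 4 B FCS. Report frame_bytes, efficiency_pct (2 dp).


TCP segment = 345 + 24 = 369 B
IP packet = 369 + 24 = 393 B
Ethernet frame = 393 + 14 + 4 = 411 B
Efficiency = app / frame = 345 / 411 = 0.839416 = 83.9416% -> 83.94% (2 dp)

411, 83.94


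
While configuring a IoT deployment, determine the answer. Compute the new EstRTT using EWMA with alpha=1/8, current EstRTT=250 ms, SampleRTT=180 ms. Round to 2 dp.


Given: EstRTT = 250 ms, SampleRTT = 180 ms, alpha = 1/8
New EstRTT = (1 - alpha) * EstRTT + alpha * SampleRTT
(7/8) * 250 = 218.75
(1/8) * 180 = 22.5
New EstRTT = 218.75 + 22.5 = 241.25 ms -> 241.25 ms (2 dp)

241.25


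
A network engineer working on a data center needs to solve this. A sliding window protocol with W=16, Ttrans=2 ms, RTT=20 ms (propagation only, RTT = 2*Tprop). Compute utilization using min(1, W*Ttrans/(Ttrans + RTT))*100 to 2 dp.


Given: W = 16, Ttrans = 2 ms, RTT = 20 ms (= 2 * Tprop, Tprop = 10 ms)
Cycle time = Ttrans + RTT = 2 + 20 = 22 ms (first packet sent until its ACK returns)
W * Ttrans = 16 * 2 = 32 ms of sending per cycle
W * Ttrans / (Ttrans + RTT) = 32 / 22 = 1.454545
U = min(1, 1.454545) = 1.000000
U% = 100.00%

100.00


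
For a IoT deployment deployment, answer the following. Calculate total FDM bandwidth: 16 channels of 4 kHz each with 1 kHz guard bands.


Given: 16 channels, 4 kHz each, guard = 1 kHz
Channel bandwidth = 16 * 4 = 64 kHz
Guard bands = 15 gaps * 1 kHz = 15 kHz
Total = 64 + 15 = 79 kHz

79


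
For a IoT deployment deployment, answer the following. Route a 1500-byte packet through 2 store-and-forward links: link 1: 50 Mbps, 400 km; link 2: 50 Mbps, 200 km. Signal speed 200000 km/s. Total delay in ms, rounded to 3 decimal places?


Packet = 1500 bytes = 12000 bits. Store-and-forward: sum (t_trans + t_prop) per link.
Link 1: t_trans = 12000/(50*10^6) s = 0.2400 ms; t_prop = 400/200000 s = 2.0000 ms; subtotal = 2.2400 ms
Link 2: t_trans = 12000/(50*10^6) s = 0.2400 ms; t_prop = 200/200000 s = 1.0000 ms; subtotal = 1.2400 ms
End-to-end = 2.2400 + 1.2400 = 3.4800 ms -> 3.480 ms (3 dp)

3.480


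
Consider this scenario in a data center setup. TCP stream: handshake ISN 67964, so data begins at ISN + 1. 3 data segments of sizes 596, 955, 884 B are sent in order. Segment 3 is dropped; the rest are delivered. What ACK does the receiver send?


SYN uses sequence number 67964; first data byte = ISN + 1 = 67965.
Segment 1: SEQ = 67965, len = 596 B, covers [67965, 68560]
Segment 2: SEQ = 68561, len = 955 B, covers [68561, 69515]
Segment 3: SEQ = 69516, len = 884 B, covers [69516, 70399] [LOST]
In-order data received: bytes [67965, 69515] (segments 1..2).
Segment 3 missing -> gap begins at byte 69516.
Cumulative ACK = next expected in-order byte = 67965 + 596 + 955 = 69516

69516


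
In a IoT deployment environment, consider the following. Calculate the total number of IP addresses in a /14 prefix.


Given: CIDR prefix /14
Host bits = 32 - 14 = 18
Total addresses = 2^18 = 262144

262144


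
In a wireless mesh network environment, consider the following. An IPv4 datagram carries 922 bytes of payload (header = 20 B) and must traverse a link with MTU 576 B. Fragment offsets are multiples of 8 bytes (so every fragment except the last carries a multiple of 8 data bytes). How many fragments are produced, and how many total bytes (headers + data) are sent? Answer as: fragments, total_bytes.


Max data per non-final fragment = floor((MTU - header)/8)*8 = floor((576 - 20)/8)*8 = floor(556/8)*8 = 552 B
Final fragment needs no 8-byte alignment: it can carry up to MTU - header = 556 B
Non-final fragments needed = ceil((payload - 556) / 552) = ceil(366/552) = ceil(0.6630) = 1
Number of fragments = 1 + 1 = 2
Fragment sizes (data): 1 * 552 B + 370 B (last, 370 <= 556 OK)
Total bytes sent = payload + n_frags * header = 922 + 2*20 = 922 + 40 = 962 B

2, 962


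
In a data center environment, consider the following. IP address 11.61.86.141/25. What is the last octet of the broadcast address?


Given: IP = 11.61.86.141, prefix = /25
Host bits = 32 - 25 = 7
Network last octet = 141 AND mask = 128
Host part size = 2^7 - 1 = 127
Broadcast last octet = 128 OR 127 = 255

255


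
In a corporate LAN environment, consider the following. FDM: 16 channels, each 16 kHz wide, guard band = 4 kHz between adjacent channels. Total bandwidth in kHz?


Given: 16 channels, 16 kHz each, guard = 4 kHz
Channel bandwidth = 16 * 16 = 256 kHz
Guard bands = 15 gaps * 4 kHz = 60 kHz
Total = 256 + 60 = 316 kHz

316


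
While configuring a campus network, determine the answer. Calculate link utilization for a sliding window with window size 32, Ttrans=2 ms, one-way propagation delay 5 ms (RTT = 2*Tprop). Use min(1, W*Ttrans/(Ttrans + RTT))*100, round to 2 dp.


Given: W = 32, Ttrans = 2 ms, RTT = 10 ms (= 2 * Tprop, Tprop = 5 ms)
Cycle time = Ttrans + RTT = 2 + 10 = 12 ms (first packet sent until its ACK returns)
W * Ttrans = 32 * 2 = 64 ms of sending per cycle
W * Ttrans / (Ttrans + RTT) = 64 / 12 = 5.333333
U = min(1, 5.333333) = 1.000000
U% = 100.00%

100.00


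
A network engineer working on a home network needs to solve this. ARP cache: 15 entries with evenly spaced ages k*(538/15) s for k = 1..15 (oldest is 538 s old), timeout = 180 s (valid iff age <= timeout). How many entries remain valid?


Ages are k * 538/15 s for k = 1..15 (spacing = 35.8667 s).
Entry k is valid iff k * 538/15 <= 180 iff k <= 15 * 180 / 538 = 5.0186
n_valid = floor(5.0186) = 5
(n_stale = 15 - 5 = 10)

5


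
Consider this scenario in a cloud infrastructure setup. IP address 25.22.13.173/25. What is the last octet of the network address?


Given: IP = 25.22.13.173, prefix = /25
Subnet mask = 255.255.255.128
Last octet of IP: 173
Last octet of mask: 128
Network last octet = 173 AND 128 = 128

128


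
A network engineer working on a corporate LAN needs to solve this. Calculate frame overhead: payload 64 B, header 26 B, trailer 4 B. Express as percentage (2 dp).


Given: payload = 64 B, header = 26 B, trailer = 4 B
Overhead bytes = header + trailer = 26 + 4 = 30
Total frame = payload + overhead = 64 + 30 = 94
Overhead % = 30 / 94 * 100 = 31.9149% -> 31.91% (2 dp)

31.91


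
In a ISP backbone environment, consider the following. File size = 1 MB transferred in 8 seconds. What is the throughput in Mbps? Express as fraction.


Given: file = 1 MB, time = 8 s
File in Mb = 1 * 8 = 8 Mb
Throughput = 8 / 8 Mbps
Throughput = 1 Mbps

1


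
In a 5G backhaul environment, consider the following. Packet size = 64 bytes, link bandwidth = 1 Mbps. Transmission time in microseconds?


Given: packet = 64 bytes, bandwidth = 1 Mbps
Packet in bits = 64 * 8 = 512 bits
Bandwidth = 1 * 10^6 = 1000000 bps
Time = 512 / 1000000 seconds
Time in us = 512 * 10^6 / 1000000 = 512

512


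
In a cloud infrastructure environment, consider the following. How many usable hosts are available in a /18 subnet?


Given: subnet mask /18
Host bits = 32 - 18 = 14
Total addresses = 2^14 = 16384
Usable hosts = 16384 - 2 (network + broadcast) = 16382

16382


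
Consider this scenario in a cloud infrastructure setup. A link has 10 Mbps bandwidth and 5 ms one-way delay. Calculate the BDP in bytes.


Given: bandwidth = 10 Mbps, delay = 5 ms
BDP in bits = 10 * 10^6 * 5 / 1000
BDP in bits = 50000
BDP in bytes = 50000 / 8 = 6250

6250


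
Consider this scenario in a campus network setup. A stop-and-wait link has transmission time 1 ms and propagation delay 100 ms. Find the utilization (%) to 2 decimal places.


Given: Ttrans = 1 ms, Tprop = 100 ms
RTT = 2 * Tprop = 2 * 100 = 200 ms
U = Ttrans / (Ttrans + RTT)
U = 1 / (1 + 200)
U = 1 / 201 = 0.004975
U% = 0.50%

0.50


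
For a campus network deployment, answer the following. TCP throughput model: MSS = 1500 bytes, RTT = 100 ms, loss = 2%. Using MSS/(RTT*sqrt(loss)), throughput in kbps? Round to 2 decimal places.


Given: MSS = 1500 bytes, RTT = 100 ms, loss = 2%
RTT in seconds = 100 / 1000 = 0.1
Loss rate = 2% = 0.02
sqrt(loss) = sqrt(0.02) = 0.141421356237
Throughput (bytes/s) = 1500 / (0.1 * 0.141421356237) = 106066.0172
Throughput (kbps) = 106066.0172 * 8 / 1000 = 848.528137 -> 848.53 kbps (2 dp)

848.53


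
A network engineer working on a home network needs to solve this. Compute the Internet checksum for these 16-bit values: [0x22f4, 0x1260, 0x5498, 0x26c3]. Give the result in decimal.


Given words: [0x22f4, 0x1260, 0x5498, 0x26c3]
Step 1: Sum all words
Raw sum = 8948 + 4704 + 21656 + 9923 = 45231
One's complement = ~45231 & 0xFFFF = 20304

20304


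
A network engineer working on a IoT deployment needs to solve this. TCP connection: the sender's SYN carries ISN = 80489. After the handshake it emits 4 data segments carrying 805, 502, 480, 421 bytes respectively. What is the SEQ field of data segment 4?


The SYN occupies sequence number ISN = 80489, so the first data byte is ISN + 1 = 80490.
SEQ of data segment i = (ISN + 1) + sum of payload sizes of segments 1..i-1.
Segment 1: SEQ = 80490, payload = 805 bytes
Segment 2: SEQ = 81295, payload = 502 bytes
Segment 3: SEQ = 81797, payload = 480 bytes
Segment 4: SEQ = 82277, payload = 421 bytes
SEQ of segment 4 = 80490 + 805 + 502 + 480 = 82277

82277


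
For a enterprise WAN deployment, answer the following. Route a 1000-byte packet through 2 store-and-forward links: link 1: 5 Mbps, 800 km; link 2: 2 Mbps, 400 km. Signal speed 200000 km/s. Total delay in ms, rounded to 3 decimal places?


Packet = 1000 bytes = 8000 bits. Store-and-forward: sum (t_trans + t_prop) per link.
Link 1: t_trans = 8000/(5*10^6) s = 1.6000 ms; t_prop = 800/200000 s = 4.0000 ms; subtotal = 5.6000 ms
Link 2: t_trans = 8000/(2*10^6) s = 4.0000 ms; t_prop = 400/200000 s = 2.0000 ms; subtotal = 6.0000 ms
End-to-end = 5.6000 + 6.0000 = 11.6000 ms -> 11.600 ms (3 dp)

11.600


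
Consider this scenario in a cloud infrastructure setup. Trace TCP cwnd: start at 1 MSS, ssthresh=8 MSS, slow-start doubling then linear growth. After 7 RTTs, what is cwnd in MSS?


RTT 0: cwnd = 1 MSS (initial)
RTT 1: cwnd = 2 MSS (slow start, doubled)
RTT 2: cwnd = 4 MSS (slow start, doubled)
RTT 3: cwnd = 8 MSS (slow start, doubled)
RTT 4: cwnd = 9 MSS (congestion avoidance, +1)
RTT 5: cwnd = 10 MSS (congestion avoidance, +1)
RTT 6: cwnd = 11 MSS (congestion avoidance, +1)
RTT 7: cwnd = 12 MSS (congestion avoidance, +1)

12


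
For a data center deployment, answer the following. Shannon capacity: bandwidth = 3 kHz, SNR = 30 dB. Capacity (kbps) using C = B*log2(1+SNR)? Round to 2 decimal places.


Given: B = 3 kHz, SNR = 30 dB
SNR linear = 10^(30/10) = 1000
1 + SNR = 1001
log2(1001) = 9.9672262588
C = 3 * 1000 * 9.9672262588 = 29901.6788 bps
C = 29.901679 kbps -> 29.90 kbps (2 dp)

29.90


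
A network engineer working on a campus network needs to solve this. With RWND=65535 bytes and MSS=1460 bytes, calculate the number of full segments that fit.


Given: RWND = 65535 bytes, MSS = 1460 bytes
Full segments = floor(RWND / MSS)
Full segments = floor(65535 / 1460)
Full segments = floor(44.887) = 44

44


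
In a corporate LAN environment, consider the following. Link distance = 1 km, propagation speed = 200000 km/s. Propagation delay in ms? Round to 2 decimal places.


Given: distance = 1 km, speed = 200000 km/s
Delay = distance / speed = 1 / 200000 seconds
Delay in ms = 1 * 1000 / 200000
Delay = 0.0050 ms
Rounded to 2 dp = 0.01 ms

0.01


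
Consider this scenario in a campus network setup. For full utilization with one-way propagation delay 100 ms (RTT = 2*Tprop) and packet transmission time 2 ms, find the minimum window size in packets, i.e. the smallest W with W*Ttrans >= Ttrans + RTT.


Given: Ttrans = 2 ms, RTT = 200 ms (= 2 * Tprop, Tprop = 100 ms)
Time until first ACK returns = Ttrans + RTT = 2 + 200 = 202 ms
Need W * Ttrans >= Ttrans + RTT  ->  W >= (Ttrans + RTT) / Ttrans
(Ttrans + RTT) / Ttrans = 202 / 2 = 101
W_min = ceil(101) = 101

101


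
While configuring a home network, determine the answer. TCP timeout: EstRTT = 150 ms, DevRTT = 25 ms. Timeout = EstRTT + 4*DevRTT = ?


Given: EstRTT = 150 ms, DevRTT = 25 ms
Timeout = EstRTT + 4 * DevRTT
4 * DevRTT = 4 * 25 = 100
Timeout = 150 + 100 = 250 ms

250


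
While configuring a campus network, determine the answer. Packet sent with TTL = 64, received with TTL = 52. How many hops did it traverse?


Given: initial TTL = 64, received TTL = 52
Hops = initial TTL - received TTL
Hops = 64 - 52 = 12

12


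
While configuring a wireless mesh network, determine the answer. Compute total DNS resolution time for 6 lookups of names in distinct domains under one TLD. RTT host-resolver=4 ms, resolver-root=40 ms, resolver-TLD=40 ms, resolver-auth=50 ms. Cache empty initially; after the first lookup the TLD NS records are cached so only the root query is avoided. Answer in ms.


Lookup 1 (cold cache): local + root + TLD + auth = 4 + 40 + 40 + 50 = 134 ms
Lookups 2..6 (TLD NS cached -> skip root; new domain -> still ask TLD and auth): local + TLD + auth = 4 + 40 + 50 = 94 ms each
Remaining 5 lookups: 5 * 94 = 470 ms
Total = 134 + 470 = 604 ms

604


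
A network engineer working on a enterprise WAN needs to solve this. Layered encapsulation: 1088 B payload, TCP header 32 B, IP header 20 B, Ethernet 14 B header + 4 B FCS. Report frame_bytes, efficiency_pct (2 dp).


TCP segment = 1088 + 32 = 1120 B
IP packet = 1120 + 20 = 1140 B
Ethernet frame = 1140 + 14 + 4 = 1158 B
Efficiency = app / frame = 1088 / 1158 = 0.939551 = 93.9551% -> 93.96% (2 dp)

1158, 93.96


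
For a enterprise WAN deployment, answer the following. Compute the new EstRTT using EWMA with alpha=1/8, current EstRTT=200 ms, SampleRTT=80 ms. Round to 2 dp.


Given: EstRTT = 200 ms, SampleRTT = 80 ms, alpha = 1/8
New EstRTT = (1 - alpha) * EstRTT + alpha * SampleRTT
(7/8) * 200 = 175
(1/8) * 80 = 10
New EstRTT = 175 + 10 = 185 ms -> 185.00 ms (2 dp)

185.00


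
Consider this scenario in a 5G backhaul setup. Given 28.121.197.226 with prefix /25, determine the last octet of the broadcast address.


Given: IP = 28.121.197.226, prefix = /25
Host bits = 32 - 25 = 7
Network last octet = 226 AND mask = 128
Host part size = 2^7 - 1 = 127
Broadcast last octet = 128 OR 127 = 255

255


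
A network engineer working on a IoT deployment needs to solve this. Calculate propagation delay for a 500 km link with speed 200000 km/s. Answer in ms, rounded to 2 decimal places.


Given: distance = 500 km, speed = 200000 km/s
Delay = distance / speed = 500 / 200000 seconds
Delay in ms = 500 * 1000 / 200000
Delay = 2.5000 ms
Rounded to 2 dp = 2.50 ms

2.50


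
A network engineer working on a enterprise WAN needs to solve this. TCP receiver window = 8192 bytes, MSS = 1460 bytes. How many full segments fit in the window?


Given: RWND = 8192 bytes, MSS = 1460 bytes
Full segments = floor(RWND / MSS)
Full segments = floor(8192 / 1460)
Full segments = floor(5.611) = 5

5


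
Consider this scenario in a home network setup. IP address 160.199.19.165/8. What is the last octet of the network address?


Given: IP = 160.199.19.165, prefix = /8
Subnet mask = 255.0.0.0
Last octet of IP: 165
Last octet of mask: 0
Network last octet = 165 AND 0 = 0

0


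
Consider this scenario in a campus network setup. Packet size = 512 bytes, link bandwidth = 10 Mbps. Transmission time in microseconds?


Given: packet = 512 bytes, bandwidth = 10 Mbps
Packet in bits = 512 * 8 = 4096 bits
Bandwidth = 10 * 10^6 = 10000000 bps
Time = 4096 / 10000000 seconds
Time in us = 4096 * 10^6 / 10000000 = 409.6

409.6


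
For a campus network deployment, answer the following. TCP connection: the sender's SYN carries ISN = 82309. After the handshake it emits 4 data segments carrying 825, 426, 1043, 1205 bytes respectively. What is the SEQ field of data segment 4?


The SYN occupies sequence number ISN = 82309, so the first data byte is ISN + 1 = 82310.
SEQ of data segment i = (ISN + 1) + sum of payload sizes of segments 1..i-1.
Segment 1: SEQ = 82310, payload = 825 bytes
Segment 2: SEQ = 83135, payload = 426 bytes
Segment 3: SEQ = 83561, payload = 1043 bytes
Segment 4: SEQ = 84604, payload = 1205 bytes
SEQ of segment 4 = 82310 + 825 + 426 + 1043 = 84604

84604


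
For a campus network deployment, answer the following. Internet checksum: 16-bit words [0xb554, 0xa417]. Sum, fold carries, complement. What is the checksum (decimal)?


Given words: [0xb554, 0xa417]
Step 1: Sum all words
Raw sum = 46420 + 42007 = 88427
Step 2: Fold carry: (22891 + 1) = 22892
One's complement = ~22892 & 0xFFFF = 42643

42643


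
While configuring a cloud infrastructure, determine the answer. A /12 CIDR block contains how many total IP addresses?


Given: CIDR prefix /12
Host bits = 32 - 12 = 20
Total addresses = 2^20 = 1048576

1048576


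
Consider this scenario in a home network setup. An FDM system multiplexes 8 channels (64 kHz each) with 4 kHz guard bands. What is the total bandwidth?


Given: 8 channels, 64 kHz each, guard = 4 kHz
Channel bandwidth = 8 * 64 = 512 kHz
Guard bands = 7 gaps * 4 kHz = 28 kHz
Total = 512 + 28 = 540 kHz

540


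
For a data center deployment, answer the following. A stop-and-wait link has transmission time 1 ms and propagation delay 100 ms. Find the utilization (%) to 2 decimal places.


Given: Ttrans = 1 ms, Tprop = 100 ms
RTT = 2 * Tprop = 2 * 100 = 200 ms
U = Ttrans / (Ttrans + RTT)
U = 1 / (1 + 200)
U = 1 / 201 = 0.004975
U% = 0.50%

0.50


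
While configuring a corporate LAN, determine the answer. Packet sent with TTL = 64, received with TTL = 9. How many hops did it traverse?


Given: initial TTL = 64, received TTL = 9
Hops = initial TTL - received TTL
Hops = 64 - 9 = 55

55


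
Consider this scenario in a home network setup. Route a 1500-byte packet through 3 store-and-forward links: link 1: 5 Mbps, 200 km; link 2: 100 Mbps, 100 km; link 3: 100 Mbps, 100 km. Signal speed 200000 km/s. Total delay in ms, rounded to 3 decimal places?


Packet = 1500 bytes = 12000 bits. Store-and-forward: sum (t_trans + t_prop) per link.
Link 1: t_trans = 12000/(5*10^6) s = 2.4000 ms; t_prop = 200/200000 s = 1.0000 ms; subtotal = 3.4000 ms
Link 2: t_trans = 12000/(100*10^6) s = 0.1200 ms; t_prop = 100/200000 s = 0.5000 ms; subtotal = 0.6200 ms
Link 3: t_trans = 12000/(100*10^6) s = 0.1200 ms; t_prop = 100/200000 s = 0.5000 ms; subtotal = 0.6200 ms
End-to-end = 3.4000 + 0.6200 + 0.6200 = 4.6400 ms -> 4.640 ms (3 dp)

4.640


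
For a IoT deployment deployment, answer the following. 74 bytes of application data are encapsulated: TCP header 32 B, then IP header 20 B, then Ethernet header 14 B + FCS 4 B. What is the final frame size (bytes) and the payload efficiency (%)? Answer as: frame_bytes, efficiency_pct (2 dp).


TCP segment = 74 + 32 = 106 B
IP packet = 106 + 20 = 126 B
Ethernet frame = 126 + 14 + 4 = 144 B
Efficiency = app / frame = 74 / 144 = 0.513889 = 51.3889% -> 51.39% (2 dp)

144, 51.39


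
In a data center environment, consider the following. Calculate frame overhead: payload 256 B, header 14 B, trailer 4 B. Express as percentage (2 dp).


Given: payload = 256 B, header = 14 B, trailer = 4 B
Overhead bytes = header + trailer = 14 + 4 = 18
Total frame = payload + overhead = 256 + 18 = 274
Overhead % = 18 / 274 * 100 = 6.5693% -> 6.57% (2 dp)

6.57


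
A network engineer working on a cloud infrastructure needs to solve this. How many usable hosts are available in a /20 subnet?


Given: subnet mask /20
Host bits = 32 - 20 = 12
Total addresses = 2^12 = 4096
Usable hosts = 4096 - 2 (network + broadcast) = 4094

4094


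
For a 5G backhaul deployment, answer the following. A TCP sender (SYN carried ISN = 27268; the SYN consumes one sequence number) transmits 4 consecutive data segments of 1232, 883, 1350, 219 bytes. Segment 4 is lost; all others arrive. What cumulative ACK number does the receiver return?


SYN uses sequence number 27268; first data byte = ISN + 1 = 27269.
Segment 1: SEQ = 27269, len = 1232 B, covers [27269, 28500]
Segment 2: SEQ = 28501, len = 883 B, covers [28501, 29383]
Segment 3: SEQ = 29384, len = 1350 B, covers [29384, 30733]
Segment 4: SEQ = 30734, len = 219 B, covers [30734, 30952] [LOST]
In-order data received: bytes [27269, 30733] (segments 1..3).
Segment 4 missing -> gap begins at byte 30734.
Cumulative ACK = next expected in-order byte = 27269 + 1232 + 883 + 1350 = 30734

30734


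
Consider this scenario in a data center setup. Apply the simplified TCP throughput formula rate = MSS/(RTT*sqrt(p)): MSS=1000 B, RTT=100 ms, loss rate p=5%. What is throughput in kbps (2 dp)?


Given: MSS = 1000 bytes, RTT = 100 ms, loss = 5%
RTT in seconds = 100 / 1000 = 0.1
Loss rate = 5% = 0.05
sqrt(loss) = sqrt(0.05) = 0.223606797750
Throughput (bytes/s) = 1000 / (0.1 * 0.223606797750) = 44721.3595
Throughput (kbps) = 44721.3595 * 8 / 1000 = 357.770876 -> 357.77 kbps (2 dp)

357.77


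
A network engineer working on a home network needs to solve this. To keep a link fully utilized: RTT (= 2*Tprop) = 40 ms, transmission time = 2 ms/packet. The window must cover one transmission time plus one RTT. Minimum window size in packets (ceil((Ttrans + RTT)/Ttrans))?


Given: Ttrans = 2 ms, RTT = 40 ms (= 2 * Tprop, Tprop = 20 ms)
Time until first ACK returns = Ttrans + RTT = 2 + 40 = 42 ms
Need W * Ttrans >= Ttrans + RTT  ->  W >= (Ttrans + RTT) / Ttrans
(Ttrans + RTT) / Ttrans = 42 / 2 = 21
W_min = ceil(21) = 21

21


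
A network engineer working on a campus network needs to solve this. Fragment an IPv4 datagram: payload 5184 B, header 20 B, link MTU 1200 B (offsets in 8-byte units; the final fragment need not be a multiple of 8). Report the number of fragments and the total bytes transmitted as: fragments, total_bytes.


Max data per non-final fragment = floor((MTU - header)/8)*8 = floor((1200 - 20)/8)*8 = floor(1180/8)*8 = 1176 B
Final fragment needs no 8-byte alignment: it can carry up to MTU - header = 1180 B
Non-final fragments needed = ceil((payload - 1180) / 1176) = ceil(4004/1176) = ceil(3.4048) = 4
Number of fragments = 4 + 1 = 5
Fragment sizes (data): 4 * 1176 B + 480 B (last, 480 <= 1180 OK)
Total bytes sent = payload + n_frags * header = 5184 + 5*20 = 5184 + 100 = 5284 B

5, 5284
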